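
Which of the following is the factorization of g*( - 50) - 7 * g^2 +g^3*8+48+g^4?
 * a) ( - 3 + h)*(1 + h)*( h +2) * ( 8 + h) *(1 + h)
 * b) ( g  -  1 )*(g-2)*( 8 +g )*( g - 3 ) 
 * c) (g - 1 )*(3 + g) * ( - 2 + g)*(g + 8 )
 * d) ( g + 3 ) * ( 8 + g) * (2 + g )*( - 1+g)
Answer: c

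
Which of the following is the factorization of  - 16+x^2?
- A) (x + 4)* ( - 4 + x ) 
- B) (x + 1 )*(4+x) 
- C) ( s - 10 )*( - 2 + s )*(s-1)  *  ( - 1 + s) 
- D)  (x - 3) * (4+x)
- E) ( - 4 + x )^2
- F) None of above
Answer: A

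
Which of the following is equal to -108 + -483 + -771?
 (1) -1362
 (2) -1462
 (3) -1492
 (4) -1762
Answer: 1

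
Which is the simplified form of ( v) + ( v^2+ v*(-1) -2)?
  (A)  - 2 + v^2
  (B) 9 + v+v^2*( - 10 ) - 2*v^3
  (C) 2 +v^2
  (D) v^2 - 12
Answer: A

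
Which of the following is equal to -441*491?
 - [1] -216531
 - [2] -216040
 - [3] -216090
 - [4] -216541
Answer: 1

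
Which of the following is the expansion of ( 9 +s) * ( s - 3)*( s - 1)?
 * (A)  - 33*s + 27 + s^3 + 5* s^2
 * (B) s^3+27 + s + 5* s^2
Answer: A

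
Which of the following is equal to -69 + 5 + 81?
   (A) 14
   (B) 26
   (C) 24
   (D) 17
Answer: D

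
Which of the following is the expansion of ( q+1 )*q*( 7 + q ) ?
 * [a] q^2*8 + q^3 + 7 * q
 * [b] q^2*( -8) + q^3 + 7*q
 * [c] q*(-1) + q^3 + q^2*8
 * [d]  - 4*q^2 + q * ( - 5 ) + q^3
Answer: a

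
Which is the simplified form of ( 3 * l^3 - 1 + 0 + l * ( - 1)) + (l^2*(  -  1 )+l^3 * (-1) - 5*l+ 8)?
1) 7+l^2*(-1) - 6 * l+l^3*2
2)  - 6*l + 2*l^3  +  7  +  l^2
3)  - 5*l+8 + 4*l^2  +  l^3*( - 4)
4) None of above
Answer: 1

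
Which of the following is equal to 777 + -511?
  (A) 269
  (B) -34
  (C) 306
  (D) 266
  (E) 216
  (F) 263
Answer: D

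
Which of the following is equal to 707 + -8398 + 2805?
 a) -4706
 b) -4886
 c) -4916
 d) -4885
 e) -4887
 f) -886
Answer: b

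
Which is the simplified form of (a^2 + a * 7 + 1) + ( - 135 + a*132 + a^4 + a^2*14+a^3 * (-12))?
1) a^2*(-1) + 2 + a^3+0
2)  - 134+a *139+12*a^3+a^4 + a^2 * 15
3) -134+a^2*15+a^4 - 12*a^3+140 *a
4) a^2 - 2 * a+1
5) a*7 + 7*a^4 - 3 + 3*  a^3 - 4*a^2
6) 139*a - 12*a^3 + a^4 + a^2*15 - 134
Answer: 6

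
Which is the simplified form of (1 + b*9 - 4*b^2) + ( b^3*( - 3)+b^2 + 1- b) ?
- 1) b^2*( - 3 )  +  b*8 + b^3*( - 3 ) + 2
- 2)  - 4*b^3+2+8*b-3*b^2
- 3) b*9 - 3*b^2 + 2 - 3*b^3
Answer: 1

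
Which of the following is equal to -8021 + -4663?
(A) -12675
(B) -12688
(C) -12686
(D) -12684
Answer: D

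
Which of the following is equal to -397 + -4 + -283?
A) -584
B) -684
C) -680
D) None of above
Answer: B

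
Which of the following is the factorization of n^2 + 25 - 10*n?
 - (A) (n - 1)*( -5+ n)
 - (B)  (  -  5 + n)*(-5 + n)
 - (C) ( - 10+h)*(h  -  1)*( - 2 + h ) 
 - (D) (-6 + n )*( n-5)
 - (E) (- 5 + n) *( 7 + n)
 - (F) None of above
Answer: B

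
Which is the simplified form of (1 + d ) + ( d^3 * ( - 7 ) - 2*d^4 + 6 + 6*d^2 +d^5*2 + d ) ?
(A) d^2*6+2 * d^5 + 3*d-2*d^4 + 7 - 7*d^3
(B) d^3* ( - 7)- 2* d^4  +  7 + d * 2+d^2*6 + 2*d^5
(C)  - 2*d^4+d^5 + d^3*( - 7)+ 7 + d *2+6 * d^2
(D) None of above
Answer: B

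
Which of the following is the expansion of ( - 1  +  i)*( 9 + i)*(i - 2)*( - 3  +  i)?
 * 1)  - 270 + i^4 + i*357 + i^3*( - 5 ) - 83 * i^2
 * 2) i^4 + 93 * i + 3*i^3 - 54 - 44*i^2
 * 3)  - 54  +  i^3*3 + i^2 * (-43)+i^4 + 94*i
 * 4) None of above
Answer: 4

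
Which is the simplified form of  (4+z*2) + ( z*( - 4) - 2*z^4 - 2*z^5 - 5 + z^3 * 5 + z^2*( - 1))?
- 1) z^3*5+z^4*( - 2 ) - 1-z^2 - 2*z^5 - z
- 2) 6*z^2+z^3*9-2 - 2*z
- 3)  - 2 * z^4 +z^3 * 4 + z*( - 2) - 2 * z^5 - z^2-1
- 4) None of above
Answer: 4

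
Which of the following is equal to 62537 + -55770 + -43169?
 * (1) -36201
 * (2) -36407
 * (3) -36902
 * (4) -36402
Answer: 4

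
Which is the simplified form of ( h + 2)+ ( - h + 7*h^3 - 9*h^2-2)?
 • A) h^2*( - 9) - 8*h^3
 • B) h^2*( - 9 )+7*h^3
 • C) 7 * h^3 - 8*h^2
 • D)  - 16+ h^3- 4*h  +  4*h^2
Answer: B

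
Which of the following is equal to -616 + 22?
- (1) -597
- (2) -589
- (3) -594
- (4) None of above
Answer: 3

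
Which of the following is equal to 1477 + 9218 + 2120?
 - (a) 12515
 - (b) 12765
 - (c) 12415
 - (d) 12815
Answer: d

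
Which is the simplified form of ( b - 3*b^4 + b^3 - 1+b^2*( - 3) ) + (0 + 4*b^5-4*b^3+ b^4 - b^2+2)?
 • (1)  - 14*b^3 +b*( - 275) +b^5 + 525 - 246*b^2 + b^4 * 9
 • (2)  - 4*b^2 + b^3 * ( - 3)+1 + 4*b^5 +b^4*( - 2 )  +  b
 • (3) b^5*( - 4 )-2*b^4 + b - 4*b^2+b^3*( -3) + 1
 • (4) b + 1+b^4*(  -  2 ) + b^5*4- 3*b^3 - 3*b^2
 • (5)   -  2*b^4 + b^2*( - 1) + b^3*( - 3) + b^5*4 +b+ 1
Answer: 2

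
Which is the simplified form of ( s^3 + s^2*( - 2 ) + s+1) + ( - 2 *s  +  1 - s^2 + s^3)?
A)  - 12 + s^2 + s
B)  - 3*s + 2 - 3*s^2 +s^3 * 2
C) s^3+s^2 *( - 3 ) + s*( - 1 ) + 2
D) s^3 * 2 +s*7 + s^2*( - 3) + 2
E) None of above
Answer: E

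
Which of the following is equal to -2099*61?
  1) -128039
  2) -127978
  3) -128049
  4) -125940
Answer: 1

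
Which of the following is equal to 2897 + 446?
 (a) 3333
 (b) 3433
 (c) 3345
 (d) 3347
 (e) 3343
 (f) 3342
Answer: e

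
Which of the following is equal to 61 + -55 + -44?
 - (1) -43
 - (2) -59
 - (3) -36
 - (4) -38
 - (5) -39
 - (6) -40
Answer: 4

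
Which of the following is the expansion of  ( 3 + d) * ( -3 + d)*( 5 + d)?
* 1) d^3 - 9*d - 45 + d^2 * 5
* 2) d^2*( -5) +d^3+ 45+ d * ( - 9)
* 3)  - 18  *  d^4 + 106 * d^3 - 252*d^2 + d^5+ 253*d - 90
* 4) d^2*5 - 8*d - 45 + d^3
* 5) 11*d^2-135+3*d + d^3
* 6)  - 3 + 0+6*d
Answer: 1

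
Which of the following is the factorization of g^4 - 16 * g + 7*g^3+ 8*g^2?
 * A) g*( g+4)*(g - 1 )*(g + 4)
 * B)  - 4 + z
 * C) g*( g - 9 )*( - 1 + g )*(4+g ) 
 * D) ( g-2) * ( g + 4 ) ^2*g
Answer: A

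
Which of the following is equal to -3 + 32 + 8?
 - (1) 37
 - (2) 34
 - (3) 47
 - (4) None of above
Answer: 1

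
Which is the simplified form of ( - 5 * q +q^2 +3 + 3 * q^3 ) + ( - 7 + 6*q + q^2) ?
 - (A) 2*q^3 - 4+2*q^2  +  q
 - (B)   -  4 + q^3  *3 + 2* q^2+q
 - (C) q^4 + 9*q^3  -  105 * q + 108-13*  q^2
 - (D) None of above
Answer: B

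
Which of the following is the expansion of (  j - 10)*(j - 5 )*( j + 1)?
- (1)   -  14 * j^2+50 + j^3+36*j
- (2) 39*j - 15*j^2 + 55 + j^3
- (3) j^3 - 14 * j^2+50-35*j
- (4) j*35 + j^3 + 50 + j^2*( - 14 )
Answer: 4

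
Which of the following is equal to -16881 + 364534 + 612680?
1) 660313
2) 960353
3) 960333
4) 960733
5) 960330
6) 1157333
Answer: 3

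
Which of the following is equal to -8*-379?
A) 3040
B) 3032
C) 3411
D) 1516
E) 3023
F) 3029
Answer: B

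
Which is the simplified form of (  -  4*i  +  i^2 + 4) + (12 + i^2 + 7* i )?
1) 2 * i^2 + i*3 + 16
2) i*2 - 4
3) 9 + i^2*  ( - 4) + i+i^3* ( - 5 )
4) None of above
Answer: 1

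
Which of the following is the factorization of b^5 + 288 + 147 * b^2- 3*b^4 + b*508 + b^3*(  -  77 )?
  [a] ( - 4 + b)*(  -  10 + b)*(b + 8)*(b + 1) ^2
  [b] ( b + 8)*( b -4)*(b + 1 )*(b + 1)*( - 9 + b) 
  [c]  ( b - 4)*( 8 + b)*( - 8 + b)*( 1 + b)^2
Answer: b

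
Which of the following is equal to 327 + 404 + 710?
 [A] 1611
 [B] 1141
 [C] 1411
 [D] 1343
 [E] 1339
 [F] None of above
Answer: F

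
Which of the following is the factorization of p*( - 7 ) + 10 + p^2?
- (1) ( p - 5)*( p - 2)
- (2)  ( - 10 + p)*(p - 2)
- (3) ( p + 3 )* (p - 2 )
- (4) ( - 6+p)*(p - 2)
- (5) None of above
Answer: 1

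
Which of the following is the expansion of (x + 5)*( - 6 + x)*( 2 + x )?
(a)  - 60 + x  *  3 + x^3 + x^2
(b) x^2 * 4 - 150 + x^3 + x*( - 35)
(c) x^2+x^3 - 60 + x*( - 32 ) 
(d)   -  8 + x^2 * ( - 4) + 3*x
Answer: c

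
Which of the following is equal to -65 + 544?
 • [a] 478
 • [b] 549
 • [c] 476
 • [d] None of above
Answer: d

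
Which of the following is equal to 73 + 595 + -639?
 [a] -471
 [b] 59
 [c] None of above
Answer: c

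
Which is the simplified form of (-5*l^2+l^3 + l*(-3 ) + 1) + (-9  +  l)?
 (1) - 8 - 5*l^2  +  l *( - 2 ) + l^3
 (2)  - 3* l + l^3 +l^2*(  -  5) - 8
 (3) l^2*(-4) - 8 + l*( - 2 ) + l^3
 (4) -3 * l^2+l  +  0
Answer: 1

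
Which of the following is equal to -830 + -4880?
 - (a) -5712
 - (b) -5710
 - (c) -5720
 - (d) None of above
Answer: b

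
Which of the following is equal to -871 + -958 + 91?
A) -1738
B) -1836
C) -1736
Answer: A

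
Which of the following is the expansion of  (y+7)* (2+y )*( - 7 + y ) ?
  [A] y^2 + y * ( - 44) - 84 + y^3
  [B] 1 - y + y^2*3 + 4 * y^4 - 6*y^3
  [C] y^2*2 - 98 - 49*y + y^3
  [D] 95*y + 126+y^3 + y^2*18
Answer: C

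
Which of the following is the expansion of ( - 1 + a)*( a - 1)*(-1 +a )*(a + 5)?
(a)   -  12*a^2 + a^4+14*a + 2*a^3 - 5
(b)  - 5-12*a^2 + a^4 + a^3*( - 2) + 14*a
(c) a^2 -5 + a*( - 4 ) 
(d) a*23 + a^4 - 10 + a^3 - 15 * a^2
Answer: a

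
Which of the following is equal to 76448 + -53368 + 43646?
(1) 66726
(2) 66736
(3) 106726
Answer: 1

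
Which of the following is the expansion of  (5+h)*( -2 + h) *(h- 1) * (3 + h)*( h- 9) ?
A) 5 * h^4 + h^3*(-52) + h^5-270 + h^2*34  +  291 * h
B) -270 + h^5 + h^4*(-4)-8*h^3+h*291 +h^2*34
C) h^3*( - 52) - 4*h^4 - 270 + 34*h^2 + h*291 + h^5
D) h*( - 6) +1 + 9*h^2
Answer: C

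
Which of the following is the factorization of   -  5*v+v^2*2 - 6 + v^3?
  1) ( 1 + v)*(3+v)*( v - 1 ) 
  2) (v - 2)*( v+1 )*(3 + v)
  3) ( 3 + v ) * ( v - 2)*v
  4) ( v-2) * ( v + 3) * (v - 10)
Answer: 2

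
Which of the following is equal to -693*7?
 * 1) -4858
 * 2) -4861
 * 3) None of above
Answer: 3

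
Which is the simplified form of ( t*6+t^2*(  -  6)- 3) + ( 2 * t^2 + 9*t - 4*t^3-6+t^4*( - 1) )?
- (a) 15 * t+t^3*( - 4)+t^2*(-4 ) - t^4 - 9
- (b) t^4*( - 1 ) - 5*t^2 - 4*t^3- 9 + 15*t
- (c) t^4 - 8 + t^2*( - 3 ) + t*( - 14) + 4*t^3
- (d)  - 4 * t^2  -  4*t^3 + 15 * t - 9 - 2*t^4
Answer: a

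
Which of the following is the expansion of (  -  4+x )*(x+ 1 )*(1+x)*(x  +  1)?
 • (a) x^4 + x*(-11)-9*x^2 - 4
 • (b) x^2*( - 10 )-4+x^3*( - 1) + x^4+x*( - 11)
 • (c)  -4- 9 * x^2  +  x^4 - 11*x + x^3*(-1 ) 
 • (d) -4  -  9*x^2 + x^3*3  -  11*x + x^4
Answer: c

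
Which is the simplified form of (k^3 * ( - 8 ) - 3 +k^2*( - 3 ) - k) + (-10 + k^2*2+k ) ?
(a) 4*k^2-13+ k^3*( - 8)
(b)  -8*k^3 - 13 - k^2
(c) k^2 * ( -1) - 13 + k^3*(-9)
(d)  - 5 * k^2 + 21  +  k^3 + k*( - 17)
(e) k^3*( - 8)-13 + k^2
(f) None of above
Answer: b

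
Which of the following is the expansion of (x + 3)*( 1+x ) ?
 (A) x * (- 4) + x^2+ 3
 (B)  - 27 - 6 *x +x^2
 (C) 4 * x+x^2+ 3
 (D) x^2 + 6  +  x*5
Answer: C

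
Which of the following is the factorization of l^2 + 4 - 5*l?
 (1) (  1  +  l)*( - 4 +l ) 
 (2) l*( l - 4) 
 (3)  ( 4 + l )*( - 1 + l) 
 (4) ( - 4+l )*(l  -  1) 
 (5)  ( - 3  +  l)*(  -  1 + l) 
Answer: 4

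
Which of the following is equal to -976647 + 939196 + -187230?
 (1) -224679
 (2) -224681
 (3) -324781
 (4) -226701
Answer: 2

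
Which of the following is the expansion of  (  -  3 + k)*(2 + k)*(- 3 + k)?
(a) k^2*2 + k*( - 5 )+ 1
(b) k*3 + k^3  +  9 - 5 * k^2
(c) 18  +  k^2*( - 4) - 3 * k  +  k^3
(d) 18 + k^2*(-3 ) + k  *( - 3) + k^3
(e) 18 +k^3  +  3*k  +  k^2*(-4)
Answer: c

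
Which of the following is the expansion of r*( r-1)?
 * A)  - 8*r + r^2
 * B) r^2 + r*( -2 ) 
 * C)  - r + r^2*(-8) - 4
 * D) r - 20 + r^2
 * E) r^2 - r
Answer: E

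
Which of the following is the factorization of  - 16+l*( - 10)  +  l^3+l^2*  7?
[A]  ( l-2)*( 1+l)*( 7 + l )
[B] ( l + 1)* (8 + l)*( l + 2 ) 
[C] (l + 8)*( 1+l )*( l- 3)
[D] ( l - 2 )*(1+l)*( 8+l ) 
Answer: D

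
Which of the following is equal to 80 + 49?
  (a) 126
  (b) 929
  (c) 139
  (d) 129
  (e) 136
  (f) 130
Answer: d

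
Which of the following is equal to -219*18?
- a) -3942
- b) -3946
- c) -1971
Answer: a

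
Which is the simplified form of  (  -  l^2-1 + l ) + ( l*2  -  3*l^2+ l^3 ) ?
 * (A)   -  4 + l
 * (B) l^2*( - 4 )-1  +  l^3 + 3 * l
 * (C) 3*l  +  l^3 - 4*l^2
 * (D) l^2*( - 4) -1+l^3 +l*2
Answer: B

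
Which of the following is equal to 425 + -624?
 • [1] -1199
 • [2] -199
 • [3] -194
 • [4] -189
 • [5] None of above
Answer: 2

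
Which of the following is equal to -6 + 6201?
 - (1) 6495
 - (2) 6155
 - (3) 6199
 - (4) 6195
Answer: 4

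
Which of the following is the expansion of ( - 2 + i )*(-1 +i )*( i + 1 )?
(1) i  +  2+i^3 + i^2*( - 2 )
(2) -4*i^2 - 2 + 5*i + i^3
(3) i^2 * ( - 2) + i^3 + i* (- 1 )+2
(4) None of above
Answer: 3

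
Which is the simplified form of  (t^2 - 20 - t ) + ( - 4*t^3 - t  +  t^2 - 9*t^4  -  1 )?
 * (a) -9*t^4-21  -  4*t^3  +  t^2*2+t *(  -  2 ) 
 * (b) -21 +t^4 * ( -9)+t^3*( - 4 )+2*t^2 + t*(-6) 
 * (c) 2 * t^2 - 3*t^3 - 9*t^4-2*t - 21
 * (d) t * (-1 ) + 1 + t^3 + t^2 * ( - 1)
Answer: a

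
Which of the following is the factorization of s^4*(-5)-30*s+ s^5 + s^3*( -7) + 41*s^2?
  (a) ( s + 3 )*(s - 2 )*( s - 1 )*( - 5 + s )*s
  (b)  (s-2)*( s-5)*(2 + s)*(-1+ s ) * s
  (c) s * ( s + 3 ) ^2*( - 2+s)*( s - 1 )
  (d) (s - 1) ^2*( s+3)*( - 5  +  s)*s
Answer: a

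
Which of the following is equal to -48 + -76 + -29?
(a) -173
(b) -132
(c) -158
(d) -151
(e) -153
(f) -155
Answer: e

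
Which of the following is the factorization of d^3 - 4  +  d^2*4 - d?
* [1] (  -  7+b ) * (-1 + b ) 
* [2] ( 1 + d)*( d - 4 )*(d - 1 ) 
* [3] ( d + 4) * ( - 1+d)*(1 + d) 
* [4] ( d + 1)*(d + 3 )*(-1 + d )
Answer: 3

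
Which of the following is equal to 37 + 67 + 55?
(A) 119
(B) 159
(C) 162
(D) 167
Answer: B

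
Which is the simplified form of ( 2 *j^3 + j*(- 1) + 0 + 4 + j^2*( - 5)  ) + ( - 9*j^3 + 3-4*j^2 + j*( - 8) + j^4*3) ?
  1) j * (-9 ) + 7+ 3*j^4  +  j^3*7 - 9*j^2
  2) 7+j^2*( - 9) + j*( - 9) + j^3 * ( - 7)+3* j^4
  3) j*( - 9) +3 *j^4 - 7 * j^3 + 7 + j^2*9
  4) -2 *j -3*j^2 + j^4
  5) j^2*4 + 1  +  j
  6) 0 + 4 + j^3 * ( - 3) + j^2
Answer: 2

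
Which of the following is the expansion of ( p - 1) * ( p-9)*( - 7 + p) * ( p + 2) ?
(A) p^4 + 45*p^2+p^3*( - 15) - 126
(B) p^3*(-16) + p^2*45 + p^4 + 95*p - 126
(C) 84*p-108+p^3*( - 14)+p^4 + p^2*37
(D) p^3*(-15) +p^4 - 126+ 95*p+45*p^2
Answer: D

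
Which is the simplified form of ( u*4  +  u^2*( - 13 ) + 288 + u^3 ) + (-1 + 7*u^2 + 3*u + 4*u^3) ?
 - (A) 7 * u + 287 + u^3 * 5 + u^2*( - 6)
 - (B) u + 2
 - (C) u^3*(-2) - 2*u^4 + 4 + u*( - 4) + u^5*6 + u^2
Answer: A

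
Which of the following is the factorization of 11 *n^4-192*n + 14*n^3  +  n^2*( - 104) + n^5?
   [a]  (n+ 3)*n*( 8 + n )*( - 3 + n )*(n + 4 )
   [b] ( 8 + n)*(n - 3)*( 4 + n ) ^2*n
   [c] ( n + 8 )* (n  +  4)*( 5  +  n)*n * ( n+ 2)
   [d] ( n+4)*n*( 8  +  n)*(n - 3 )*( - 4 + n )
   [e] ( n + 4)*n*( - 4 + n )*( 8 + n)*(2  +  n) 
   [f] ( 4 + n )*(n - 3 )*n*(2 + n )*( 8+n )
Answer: f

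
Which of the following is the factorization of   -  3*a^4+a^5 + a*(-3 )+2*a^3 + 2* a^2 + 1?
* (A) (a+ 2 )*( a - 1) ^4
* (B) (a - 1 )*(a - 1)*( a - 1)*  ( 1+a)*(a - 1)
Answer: B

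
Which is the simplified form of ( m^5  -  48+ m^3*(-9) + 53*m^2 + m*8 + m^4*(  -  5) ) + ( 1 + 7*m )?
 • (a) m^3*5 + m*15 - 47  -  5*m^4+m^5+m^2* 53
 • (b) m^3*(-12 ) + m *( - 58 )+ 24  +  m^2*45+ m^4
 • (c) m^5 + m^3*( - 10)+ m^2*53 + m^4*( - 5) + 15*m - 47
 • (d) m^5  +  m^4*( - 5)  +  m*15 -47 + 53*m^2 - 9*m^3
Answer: d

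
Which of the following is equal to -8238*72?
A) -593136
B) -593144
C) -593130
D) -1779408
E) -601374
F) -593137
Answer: A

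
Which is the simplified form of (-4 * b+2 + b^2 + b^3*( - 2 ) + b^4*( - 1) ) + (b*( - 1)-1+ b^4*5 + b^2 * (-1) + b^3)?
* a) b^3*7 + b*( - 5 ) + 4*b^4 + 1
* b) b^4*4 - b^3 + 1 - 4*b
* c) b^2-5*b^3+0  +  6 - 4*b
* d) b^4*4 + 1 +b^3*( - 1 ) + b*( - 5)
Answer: d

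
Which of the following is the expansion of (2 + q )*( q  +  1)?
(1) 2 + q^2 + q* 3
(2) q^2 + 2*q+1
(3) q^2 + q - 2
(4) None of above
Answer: 1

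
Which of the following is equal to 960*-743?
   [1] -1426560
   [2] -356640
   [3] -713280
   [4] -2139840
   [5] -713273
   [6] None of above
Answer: 3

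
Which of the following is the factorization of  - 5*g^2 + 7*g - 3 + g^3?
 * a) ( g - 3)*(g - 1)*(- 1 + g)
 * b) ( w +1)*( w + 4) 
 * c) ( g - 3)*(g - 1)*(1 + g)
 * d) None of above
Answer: a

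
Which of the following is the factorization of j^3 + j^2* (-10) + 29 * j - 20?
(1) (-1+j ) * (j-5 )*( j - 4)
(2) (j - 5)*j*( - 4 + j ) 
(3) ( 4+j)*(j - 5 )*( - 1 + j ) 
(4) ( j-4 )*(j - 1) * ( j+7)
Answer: 1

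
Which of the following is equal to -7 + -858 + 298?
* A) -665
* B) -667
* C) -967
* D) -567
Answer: D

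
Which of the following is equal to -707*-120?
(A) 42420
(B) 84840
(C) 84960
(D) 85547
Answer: B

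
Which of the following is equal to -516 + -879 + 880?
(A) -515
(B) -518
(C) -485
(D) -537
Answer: A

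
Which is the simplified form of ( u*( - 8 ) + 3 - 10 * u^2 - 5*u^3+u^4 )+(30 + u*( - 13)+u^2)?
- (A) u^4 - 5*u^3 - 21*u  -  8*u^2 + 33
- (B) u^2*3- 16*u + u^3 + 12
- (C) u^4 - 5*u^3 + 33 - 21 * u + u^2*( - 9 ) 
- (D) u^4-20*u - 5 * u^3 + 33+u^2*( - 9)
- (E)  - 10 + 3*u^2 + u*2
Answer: C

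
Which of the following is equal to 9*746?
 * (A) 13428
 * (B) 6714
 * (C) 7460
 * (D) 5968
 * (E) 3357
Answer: B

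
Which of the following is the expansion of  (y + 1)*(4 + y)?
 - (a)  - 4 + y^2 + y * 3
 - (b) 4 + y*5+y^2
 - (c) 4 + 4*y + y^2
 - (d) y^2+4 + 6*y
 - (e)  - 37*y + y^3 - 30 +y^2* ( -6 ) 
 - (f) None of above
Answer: b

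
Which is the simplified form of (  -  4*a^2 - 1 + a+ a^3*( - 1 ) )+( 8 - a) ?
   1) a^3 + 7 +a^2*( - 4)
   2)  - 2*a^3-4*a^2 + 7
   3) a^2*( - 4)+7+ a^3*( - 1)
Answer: 3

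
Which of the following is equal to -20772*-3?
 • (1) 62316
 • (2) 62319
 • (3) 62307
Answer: 1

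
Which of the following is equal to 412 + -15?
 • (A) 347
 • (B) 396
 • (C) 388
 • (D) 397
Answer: D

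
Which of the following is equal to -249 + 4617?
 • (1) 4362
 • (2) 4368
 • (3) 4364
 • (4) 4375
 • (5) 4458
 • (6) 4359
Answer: 2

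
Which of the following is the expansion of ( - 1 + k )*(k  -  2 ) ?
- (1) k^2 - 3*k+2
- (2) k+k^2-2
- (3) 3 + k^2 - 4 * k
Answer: 1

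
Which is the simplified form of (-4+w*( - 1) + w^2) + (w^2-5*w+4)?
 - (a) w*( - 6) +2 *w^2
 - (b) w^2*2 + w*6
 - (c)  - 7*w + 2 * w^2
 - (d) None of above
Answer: a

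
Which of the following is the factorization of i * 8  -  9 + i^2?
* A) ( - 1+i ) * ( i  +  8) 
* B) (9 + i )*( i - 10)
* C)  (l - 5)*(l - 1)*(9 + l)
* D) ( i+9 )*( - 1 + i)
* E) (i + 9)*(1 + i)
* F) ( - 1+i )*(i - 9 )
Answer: D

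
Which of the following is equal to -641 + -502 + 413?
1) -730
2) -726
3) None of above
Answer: 1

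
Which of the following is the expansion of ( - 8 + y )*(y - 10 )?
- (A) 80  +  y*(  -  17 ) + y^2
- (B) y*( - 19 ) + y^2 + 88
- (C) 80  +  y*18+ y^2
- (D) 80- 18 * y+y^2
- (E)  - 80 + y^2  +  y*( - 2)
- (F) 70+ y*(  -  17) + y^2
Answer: D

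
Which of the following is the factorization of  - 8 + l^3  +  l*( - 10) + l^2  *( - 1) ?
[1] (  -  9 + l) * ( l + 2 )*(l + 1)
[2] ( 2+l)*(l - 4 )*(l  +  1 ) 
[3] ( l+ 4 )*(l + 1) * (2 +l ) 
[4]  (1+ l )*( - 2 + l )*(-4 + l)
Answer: 2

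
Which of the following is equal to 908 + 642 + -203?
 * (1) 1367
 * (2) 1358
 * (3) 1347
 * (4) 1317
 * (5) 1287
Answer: 3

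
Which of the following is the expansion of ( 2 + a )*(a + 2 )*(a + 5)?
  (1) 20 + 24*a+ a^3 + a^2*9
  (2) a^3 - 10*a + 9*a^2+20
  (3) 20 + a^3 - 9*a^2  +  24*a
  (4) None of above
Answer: 1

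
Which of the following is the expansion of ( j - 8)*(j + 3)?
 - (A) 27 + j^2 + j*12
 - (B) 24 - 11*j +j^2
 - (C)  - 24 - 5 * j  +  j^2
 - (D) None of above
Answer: C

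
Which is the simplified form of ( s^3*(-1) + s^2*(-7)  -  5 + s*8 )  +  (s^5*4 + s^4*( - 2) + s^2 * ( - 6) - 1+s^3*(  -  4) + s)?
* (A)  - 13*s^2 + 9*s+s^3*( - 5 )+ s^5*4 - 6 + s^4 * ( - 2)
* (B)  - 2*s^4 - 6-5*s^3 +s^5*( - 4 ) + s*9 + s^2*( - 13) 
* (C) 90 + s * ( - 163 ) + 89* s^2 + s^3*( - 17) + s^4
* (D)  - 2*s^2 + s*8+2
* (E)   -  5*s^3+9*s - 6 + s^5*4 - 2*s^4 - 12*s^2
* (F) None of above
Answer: A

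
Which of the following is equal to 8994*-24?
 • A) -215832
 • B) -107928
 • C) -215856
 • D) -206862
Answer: C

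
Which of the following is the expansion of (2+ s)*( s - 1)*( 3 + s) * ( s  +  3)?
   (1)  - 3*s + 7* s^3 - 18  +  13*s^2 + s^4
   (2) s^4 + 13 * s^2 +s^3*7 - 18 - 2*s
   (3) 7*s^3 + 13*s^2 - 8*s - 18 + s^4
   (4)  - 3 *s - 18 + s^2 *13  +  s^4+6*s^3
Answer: 1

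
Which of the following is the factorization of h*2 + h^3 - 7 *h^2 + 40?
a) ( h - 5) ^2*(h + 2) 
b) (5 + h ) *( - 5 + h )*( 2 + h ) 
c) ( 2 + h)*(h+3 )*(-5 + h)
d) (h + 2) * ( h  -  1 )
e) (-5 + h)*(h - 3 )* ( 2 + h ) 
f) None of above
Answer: f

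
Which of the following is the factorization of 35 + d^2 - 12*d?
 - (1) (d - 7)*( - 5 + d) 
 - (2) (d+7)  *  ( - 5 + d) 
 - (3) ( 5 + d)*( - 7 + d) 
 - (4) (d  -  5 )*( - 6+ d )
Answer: 1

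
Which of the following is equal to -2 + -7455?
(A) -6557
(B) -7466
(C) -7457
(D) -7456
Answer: C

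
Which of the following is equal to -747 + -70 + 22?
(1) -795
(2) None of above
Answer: 1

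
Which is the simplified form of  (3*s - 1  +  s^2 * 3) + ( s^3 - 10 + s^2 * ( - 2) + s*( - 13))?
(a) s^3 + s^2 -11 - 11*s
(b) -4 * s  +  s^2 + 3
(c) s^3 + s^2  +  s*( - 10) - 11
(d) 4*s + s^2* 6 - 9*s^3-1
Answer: c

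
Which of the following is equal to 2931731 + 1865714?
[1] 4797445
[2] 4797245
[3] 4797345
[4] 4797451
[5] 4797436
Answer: 1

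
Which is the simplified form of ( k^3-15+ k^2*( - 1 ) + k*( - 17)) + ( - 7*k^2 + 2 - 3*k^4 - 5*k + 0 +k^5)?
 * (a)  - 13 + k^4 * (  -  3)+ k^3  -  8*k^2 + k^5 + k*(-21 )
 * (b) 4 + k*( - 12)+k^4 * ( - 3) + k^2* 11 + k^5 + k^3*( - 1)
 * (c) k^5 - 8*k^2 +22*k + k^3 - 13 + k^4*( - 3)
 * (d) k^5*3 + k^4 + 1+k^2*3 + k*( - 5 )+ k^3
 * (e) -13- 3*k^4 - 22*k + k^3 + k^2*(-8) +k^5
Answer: e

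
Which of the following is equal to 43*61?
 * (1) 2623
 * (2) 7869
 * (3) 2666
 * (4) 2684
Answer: 1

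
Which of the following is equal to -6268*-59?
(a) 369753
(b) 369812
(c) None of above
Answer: b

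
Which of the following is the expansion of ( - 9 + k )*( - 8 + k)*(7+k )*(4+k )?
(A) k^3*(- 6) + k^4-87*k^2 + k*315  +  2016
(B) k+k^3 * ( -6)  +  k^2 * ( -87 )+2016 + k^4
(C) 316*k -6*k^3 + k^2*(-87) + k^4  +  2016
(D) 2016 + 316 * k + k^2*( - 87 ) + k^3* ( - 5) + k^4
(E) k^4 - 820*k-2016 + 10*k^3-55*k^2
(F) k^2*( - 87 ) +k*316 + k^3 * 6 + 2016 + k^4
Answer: C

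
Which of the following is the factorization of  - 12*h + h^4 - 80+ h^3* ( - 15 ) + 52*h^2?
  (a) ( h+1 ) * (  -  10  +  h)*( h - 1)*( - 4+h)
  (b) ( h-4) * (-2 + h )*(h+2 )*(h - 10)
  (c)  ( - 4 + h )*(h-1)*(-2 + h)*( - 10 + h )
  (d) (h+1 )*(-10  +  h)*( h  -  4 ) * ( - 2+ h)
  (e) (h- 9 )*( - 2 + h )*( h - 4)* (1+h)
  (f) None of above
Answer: d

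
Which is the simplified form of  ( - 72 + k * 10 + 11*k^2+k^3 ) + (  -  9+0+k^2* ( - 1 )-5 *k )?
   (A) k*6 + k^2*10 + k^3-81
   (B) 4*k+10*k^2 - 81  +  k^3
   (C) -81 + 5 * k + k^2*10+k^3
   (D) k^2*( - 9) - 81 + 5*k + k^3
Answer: C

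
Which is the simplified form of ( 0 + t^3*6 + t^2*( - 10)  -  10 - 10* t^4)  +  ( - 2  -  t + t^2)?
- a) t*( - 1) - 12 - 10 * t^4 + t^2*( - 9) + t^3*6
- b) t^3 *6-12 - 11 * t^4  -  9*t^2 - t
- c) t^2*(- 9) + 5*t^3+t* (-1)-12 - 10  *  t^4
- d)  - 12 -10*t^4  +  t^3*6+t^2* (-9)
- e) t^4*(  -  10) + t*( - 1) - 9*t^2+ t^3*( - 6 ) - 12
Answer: a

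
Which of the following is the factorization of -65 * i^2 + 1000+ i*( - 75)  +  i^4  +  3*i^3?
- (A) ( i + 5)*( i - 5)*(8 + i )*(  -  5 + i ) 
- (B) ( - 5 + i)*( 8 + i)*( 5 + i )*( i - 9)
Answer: A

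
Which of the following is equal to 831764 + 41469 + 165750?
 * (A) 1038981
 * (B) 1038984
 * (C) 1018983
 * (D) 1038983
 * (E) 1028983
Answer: D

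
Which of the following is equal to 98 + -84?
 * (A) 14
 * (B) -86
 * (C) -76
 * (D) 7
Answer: A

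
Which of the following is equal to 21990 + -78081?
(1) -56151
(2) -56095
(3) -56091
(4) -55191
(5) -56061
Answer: 3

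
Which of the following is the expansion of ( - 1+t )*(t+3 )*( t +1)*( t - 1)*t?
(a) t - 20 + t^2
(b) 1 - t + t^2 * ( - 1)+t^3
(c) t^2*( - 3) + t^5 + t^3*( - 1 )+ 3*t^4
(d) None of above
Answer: d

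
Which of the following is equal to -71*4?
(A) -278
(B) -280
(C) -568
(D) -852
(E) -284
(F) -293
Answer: E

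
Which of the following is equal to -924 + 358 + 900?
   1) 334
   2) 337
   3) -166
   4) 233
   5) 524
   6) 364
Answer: 1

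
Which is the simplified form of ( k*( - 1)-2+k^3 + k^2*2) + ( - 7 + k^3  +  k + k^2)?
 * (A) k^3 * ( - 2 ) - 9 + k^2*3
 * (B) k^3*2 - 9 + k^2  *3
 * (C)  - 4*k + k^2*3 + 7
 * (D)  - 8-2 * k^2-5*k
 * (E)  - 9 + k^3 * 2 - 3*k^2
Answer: B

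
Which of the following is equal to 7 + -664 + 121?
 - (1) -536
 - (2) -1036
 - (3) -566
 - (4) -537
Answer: 1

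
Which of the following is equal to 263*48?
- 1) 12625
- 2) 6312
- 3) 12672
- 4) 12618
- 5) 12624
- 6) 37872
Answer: 5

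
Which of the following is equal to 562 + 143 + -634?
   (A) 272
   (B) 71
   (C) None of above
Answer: B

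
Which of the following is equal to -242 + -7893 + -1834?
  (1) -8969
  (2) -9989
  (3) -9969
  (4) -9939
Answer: 3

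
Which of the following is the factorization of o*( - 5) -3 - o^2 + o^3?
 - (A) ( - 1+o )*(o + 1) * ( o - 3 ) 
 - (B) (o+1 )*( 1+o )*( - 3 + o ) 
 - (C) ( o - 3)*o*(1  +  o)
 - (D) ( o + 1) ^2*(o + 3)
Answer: B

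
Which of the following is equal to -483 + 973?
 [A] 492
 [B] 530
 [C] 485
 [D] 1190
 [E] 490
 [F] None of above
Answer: E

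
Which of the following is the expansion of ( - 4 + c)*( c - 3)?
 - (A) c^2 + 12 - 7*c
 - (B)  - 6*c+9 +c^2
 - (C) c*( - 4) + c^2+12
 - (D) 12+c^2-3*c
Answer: A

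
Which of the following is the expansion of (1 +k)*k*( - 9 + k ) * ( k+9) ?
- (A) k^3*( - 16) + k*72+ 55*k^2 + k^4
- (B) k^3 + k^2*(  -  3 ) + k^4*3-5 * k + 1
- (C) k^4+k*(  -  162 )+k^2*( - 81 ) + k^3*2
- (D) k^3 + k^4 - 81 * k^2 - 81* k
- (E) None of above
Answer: D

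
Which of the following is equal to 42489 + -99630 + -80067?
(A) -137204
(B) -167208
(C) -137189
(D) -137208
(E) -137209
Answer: D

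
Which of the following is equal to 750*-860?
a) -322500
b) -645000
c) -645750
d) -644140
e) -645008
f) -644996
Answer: b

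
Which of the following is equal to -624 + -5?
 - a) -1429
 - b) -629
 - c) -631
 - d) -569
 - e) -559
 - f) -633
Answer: b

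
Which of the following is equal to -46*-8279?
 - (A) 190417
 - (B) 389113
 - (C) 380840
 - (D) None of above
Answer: D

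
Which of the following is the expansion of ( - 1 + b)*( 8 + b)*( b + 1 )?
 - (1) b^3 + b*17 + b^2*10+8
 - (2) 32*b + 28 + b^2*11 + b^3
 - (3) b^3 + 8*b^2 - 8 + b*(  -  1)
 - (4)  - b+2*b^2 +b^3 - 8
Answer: 3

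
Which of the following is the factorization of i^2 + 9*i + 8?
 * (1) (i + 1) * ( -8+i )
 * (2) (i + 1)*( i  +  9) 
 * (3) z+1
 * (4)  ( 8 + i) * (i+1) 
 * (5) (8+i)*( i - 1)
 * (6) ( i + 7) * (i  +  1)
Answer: 4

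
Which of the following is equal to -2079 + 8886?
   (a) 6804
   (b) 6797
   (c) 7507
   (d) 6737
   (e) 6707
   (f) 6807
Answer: f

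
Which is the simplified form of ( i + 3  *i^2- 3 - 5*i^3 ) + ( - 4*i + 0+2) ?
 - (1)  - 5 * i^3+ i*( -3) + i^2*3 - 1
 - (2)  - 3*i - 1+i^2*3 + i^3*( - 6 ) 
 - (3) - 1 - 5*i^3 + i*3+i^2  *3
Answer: 1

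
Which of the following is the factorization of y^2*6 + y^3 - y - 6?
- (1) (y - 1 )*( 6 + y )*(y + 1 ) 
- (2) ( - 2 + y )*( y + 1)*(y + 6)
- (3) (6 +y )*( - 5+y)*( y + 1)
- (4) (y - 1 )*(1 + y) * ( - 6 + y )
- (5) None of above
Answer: 1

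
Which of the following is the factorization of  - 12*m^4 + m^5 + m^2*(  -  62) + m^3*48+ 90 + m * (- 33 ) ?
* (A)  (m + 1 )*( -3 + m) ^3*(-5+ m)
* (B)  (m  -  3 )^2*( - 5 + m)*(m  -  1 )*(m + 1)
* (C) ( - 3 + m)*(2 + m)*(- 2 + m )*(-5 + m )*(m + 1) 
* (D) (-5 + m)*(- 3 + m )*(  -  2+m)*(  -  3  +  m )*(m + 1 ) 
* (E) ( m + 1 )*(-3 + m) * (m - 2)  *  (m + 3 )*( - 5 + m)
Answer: D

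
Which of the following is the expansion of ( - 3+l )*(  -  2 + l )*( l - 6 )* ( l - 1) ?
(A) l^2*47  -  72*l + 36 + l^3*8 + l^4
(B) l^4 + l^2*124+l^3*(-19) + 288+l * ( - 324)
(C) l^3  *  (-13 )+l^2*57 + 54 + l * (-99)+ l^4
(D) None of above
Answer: D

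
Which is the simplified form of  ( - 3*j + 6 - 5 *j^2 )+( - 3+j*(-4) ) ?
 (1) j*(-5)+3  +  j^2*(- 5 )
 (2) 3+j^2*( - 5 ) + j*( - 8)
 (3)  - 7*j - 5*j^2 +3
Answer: 3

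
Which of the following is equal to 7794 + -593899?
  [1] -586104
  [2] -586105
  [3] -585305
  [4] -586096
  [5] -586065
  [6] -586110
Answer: 2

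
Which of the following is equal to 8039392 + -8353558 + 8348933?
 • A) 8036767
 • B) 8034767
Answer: B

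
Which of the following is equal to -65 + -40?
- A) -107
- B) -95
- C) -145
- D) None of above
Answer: D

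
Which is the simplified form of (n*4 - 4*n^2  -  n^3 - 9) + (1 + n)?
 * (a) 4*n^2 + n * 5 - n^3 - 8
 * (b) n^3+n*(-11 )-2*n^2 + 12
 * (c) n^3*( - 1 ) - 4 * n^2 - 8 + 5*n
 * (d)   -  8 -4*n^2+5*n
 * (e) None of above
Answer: c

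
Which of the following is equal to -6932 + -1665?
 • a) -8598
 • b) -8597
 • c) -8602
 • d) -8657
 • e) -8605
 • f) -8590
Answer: b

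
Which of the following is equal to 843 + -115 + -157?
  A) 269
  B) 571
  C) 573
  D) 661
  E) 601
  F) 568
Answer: B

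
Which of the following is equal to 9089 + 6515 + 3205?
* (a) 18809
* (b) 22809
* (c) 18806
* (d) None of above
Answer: a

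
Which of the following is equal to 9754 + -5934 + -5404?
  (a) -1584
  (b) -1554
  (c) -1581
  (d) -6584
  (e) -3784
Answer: a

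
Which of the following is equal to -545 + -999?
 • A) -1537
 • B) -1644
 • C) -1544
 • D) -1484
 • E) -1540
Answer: C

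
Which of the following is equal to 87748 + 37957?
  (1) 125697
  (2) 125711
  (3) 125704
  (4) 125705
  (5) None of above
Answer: 4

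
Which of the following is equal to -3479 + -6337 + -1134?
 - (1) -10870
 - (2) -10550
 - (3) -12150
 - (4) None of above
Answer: 4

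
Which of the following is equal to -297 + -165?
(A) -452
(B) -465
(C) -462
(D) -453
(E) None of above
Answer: C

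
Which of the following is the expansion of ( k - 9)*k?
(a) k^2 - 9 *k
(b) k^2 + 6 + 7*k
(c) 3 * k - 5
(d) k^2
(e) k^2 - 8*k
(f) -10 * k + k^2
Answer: a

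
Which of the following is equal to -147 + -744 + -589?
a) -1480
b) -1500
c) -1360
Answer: a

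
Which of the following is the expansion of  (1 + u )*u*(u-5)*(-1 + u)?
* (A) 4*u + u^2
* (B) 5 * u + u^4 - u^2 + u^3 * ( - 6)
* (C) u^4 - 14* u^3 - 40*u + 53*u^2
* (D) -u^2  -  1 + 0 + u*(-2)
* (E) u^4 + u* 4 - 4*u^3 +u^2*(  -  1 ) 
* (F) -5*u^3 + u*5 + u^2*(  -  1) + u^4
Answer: F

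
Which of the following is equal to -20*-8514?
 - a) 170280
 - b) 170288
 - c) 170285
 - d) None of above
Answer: a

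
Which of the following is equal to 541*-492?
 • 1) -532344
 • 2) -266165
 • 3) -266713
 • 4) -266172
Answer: 4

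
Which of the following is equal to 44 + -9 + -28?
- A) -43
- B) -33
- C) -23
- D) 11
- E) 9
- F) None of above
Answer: F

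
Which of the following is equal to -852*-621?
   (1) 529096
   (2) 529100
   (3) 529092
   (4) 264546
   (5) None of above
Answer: 3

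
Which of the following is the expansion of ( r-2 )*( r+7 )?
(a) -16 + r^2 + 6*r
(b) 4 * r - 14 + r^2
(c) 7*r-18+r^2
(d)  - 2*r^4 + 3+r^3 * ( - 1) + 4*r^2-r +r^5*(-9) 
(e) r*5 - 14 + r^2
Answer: e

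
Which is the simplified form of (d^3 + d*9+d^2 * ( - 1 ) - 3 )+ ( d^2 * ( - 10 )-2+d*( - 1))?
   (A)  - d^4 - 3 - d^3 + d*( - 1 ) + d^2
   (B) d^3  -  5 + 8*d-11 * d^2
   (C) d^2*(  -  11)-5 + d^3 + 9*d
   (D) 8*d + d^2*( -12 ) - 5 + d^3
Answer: B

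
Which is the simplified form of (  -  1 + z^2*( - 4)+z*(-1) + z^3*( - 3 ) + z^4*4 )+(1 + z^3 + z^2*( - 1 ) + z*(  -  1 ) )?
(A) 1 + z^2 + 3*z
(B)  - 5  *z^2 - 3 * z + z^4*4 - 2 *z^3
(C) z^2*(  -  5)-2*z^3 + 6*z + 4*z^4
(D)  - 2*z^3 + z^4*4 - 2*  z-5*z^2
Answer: D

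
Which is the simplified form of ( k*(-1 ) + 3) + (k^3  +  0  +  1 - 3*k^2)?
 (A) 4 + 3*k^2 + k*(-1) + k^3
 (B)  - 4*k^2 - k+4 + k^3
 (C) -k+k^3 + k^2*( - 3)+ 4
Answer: C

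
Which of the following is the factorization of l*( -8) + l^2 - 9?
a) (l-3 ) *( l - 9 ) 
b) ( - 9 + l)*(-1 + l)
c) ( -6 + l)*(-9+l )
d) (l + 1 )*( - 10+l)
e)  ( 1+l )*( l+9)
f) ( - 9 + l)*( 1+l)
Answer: f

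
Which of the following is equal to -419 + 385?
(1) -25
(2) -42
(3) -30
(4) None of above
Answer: 4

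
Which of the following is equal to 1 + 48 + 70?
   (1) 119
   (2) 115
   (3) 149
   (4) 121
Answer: 1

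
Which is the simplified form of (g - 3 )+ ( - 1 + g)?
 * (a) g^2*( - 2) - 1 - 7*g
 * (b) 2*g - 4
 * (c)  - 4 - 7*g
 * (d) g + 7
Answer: b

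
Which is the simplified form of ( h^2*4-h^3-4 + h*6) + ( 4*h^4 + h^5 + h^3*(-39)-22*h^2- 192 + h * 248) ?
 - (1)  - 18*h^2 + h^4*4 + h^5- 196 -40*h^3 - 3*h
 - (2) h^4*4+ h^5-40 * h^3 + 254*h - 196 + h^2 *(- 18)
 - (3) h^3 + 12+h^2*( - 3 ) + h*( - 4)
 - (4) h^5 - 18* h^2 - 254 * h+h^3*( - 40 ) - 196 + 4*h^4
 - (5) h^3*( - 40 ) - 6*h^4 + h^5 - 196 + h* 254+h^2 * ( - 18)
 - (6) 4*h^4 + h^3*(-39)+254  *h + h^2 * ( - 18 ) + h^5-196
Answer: 2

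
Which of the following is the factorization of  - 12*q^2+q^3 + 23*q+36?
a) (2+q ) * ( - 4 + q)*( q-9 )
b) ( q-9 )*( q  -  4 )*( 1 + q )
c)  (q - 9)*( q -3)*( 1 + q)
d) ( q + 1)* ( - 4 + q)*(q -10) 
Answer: b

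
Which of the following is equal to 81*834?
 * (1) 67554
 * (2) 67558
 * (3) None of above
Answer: 1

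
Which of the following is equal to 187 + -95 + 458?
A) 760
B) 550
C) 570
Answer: B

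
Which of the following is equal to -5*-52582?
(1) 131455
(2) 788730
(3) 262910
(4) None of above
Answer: 3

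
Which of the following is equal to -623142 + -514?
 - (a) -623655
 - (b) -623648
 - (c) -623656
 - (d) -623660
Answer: c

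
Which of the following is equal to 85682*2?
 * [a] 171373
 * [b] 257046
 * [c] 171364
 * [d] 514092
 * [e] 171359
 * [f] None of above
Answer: c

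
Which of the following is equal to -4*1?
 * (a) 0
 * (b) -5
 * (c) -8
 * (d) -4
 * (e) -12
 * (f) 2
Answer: d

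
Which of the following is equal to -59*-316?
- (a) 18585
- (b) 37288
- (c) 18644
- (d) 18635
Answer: c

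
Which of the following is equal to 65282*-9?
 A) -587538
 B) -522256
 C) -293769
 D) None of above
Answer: A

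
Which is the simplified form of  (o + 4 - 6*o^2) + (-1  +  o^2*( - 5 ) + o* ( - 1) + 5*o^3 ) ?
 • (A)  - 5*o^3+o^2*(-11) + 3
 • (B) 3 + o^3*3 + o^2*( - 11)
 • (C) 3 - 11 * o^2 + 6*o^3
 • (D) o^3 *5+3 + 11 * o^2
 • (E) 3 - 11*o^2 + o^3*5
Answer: E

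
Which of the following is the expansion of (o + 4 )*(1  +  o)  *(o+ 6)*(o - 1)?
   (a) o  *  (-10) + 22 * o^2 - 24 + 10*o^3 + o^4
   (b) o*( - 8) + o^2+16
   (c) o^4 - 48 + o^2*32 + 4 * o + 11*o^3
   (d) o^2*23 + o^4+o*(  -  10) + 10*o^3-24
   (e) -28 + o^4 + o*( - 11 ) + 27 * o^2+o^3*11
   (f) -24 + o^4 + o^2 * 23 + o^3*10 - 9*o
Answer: d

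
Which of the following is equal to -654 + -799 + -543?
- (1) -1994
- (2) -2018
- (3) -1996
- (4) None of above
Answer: 3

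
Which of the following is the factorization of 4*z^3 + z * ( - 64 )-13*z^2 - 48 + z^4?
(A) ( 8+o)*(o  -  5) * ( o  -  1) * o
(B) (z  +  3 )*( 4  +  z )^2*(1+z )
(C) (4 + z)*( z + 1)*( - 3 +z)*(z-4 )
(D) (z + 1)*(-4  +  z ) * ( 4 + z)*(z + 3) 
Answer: D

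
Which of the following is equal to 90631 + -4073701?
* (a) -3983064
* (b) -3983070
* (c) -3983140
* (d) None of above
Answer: b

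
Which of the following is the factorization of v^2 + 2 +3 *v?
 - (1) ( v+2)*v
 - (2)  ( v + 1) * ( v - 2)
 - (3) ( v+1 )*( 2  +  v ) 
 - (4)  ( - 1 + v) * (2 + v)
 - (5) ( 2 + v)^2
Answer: 3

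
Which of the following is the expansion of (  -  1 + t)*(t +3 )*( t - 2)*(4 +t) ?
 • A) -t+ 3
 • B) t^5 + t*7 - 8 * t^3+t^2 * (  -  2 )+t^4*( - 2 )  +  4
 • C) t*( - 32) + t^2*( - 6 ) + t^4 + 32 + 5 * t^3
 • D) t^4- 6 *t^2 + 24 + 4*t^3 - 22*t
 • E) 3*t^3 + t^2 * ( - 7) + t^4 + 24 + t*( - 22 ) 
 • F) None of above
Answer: F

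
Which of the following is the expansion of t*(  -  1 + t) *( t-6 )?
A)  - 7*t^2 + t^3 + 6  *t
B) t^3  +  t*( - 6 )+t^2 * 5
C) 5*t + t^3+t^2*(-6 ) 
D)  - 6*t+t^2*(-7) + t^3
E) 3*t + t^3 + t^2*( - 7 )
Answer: A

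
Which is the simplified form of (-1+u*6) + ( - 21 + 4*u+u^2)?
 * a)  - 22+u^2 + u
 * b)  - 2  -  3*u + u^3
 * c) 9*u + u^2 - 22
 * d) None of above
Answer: d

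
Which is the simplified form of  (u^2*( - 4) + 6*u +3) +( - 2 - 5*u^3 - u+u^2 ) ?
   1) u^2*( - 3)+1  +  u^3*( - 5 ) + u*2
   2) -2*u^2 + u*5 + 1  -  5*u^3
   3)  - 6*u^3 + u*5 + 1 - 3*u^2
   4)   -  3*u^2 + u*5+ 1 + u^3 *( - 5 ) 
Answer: 4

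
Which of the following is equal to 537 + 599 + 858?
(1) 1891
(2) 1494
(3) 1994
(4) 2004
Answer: 3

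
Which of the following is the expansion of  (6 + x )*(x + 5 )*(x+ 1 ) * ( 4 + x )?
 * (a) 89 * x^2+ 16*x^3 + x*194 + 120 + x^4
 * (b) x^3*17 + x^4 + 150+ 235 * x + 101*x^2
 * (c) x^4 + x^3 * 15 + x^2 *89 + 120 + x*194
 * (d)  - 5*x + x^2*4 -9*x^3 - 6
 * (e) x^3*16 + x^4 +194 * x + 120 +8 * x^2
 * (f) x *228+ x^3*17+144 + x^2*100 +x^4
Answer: a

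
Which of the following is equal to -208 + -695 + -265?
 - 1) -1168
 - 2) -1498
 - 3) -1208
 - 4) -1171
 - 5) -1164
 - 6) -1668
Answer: 1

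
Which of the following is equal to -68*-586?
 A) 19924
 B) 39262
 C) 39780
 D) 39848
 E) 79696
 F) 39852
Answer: D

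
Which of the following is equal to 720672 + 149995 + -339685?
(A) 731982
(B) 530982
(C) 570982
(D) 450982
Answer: B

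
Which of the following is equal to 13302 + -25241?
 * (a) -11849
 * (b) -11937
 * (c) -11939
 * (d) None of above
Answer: c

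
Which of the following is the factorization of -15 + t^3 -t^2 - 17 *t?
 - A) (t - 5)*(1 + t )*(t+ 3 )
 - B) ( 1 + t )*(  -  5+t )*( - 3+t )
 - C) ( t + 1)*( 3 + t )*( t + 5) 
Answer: A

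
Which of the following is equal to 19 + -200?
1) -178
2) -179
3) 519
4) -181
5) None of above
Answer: 4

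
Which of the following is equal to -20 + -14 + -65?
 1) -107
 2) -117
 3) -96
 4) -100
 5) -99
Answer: 5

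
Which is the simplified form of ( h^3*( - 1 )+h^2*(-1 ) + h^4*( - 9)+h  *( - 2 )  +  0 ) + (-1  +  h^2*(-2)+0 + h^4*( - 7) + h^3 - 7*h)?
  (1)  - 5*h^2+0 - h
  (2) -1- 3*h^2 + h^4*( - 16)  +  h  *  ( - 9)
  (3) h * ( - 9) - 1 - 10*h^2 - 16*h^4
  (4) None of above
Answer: 2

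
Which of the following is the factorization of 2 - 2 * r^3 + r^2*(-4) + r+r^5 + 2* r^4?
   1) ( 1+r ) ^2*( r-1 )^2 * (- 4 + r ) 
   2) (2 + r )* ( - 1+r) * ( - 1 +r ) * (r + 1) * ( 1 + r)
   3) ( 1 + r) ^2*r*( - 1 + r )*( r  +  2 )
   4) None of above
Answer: 2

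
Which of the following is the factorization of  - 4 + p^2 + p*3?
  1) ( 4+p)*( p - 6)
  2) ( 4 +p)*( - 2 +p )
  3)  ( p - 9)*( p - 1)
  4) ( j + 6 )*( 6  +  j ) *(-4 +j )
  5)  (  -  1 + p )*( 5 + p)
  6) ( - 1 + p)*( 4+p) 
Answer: 6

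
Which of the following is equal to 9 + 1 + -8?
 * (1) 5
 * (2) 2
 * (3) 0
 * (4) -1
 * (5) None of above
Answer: 2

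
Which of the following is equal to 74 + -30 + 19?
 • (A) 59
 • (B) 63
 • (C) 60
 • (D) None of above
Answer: B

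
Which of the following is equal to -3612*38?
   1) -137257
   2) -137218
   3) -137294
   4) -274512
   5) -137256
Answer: 5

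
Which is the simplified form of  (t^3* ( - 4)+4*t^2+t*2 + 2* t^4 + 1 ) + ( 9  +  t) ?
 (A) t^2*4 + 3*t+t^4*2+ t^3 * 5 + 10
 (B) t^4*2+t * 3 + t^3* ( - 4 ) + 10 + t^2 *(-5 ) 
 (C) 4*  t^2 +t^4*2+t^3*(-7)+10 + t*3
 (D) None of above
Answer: D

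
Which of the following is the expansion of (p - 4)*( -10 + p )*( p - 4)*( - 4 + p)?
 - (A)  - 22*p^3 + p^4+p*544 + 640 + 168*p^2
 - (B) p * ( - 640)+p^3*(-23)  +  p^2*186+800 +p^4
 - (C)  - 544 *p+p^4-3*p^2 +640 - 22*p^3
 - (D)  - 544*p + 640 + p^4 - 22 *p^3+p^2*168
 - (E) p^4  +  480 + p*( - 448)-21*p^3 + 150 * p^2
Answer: D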